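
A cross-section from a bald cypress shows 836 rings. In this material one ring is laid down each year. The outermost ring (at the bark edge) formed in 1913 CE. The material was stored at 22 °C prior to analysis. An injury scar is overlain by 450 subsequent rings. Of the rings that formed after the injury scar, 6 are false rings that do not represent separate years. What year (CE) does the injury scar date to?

1469 CE

450 rings post-date the injury scar.
Excluding 6 false rings: 450 − 6 = 444.
1913 − 444 = 1469 CE.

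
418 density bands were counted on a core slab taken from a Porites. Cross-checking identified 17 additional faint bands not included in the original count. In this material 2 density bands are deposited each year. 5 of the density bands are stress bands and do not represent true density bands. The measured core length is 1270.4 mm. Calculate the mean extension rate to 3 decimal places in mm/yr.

5.909 mm/yr

Correcting the raw count gives 418 − 5 + 17 = 430 true density bands.
With 2 density bands per year, 430 / 2 = 215 years.
Extension rate ≈ 1270.4 / 215 = 5.909 mm/yr.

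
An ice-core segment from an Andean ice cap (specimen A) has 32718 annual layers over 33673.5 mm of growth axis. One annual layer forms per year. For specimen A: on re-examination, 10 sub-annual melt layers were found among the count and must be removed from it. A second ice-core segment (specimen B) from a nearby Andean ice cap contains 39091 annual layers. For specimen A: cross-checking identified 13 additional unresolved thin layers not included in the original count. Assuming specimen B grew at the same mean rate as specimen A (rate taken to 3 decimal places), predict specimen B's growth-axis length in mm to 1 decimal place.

Specimen A: adjusted count: 32718 − 10 + 13 = 32721 annual layers.
A: 33673.5 mm over 32721 years gives 33673.5 / 32721 ≈ 1.029 mm per year.
B's length ≈ 1.029 × 39091 = 40224.6 mm.

40224.6 mm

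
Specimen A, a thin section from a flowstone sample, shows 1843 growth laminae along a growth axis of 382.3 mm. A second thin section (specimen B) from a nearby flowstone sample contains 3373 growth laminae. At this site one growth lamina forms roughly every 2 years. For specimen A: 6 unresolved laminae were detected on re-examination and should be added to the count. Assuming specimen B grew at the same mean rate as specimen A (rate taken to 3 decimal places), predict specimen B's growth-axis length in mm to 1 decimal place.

694.8 mm

Specimen A: true growth lamina count = 1843 + 6 = 1849.
Specimen A: 1849 growth laminae at 2 years each span 1849 × 2 = 3698 years.
A: Mean rate = 382.3 mm / 3698 years ≈ 0.103 mm/yr.
Specimen B: 3373 growth laminae at 2 years each span 3373 × 2 = 6746 years. Length of B = 0.103 × 6746 = 694.8 mm.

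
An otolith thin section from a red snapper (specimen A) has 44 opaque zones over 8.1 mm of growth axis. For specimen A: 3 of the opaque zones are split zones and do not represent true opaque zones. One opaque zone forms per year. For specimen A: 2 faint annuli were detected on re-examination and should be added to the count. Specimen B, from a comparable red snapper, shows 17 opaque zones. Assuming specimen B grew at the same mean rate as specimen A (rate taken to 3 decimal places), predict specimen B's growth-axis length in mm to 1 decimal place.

Specimen A: after corrections the count is 44 − 3 + 2 = 43 opaque zones.
A: Mean rate = 8.1 mm / 43 years ≈ 0.188 mm/year.
For B, 0.188 mm/year × 17 years = 3.2 mm.

3.2 mm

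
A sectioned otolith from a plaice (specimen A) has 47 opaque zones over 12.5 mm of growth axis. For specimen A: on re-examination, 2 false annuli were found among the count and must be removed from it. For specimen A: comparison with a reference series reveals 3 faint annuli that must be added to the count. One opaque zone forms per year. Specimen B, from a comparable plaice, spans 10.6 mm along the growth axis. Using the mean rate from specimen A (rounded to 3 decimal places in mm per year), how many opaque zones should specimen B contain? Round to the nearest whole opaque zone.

Specimen A: true opaque zone count = 47 − 2 + 3 = 48.
A: Mean rate = 12.5 mm / 48 years ≈ 0.260 mm/year.
Specimen B: 10.6 mm / 0.260 mm per year = 40.77 years ≈ 41 opaque zones.

41 opaque zones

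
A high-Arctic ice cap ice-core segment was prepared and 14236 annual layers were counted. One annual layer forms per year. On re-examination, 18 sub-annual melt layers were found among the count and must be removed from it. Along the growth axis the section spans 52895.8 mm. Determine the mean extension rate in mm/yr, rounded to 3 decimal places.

3.720 mm/yr

Adjusted count: 14236 − 18 = 14218 annual layers.
52895.8 mm over 14218 years gives 52895.8 / 14218 ≈ 3.720 mm/yr.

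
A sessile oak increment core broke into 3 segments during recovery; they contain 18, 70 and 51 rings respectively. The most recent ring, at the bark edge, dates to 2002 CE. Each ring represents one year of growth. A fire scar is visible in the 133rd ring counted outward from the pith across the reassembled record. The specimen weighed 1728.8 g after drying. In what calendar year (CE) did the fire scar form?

Total rings = 18 + 70 + 51 = 139.
139 − 133 = 6 rings lie beyond the fire scar toward the bark edge.
Counting back 6 years from 2002 CE places the fire scar in 2002 − 6 = 1996 CE.

1996 CE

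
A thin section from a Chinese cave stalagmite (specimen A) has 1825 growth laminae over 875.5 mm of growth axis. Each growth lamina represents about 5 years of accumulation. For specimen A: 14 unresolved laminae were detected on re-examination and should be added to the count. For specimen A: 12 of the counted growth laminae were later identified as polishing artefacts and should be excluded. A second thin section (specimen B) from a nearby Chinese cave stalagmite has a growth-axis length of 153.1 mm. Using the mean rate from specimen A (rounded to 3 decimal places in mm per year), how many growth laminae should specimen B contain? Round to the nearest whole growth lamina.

319 growth laminae

Specimen A: correcting the raw count gives 1825 − 12 + 14 = 1827 true growth laminae.
Specimen A: at 5 years per growth lamina, 1827 × 5 = 9135 years.
A: Mean rate = 875.5 mm / 9135 years ≈ 0.096 mm/year.
Specimen B: 153.1 mm / 0.096 mm per year = 1594.79 years; at 5 years per growth lamina that is 1594.79 / 5 ≈ 319 growth laminae.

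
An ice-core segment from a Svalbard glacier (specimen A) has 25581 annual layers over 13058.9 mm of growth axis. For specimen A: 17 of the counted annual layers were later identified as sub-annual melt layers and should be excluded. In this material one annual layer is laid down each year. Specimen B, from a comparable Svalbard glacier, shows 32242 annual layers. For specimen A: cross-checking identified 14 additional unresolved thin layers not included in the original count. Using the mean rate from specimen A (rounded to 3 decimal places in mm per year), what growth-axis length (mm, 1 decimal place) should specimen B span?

Specimen A: true annual layer count = 25581 − 17 + 14 = 25578.
A: Extension rate ≈ 13058.9 / 25578 = 0.511 mm/yr.
Length of B = 0.511 × 32242 = 16475.7 mm.

16475.7 mm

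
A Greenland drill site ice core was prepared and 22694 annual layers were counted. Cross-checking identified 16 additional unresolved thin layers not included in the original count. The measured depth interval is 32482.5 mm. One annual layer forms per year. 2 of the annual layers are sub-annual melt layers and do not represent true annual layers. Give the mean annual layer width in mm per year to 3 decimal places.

Adjusted count: 22694 − 2 + 16 = 22708 annual layers.
Extension rate ≈ 32482.5 / 22708 = 1.430 mm per year.

1.430 mm per year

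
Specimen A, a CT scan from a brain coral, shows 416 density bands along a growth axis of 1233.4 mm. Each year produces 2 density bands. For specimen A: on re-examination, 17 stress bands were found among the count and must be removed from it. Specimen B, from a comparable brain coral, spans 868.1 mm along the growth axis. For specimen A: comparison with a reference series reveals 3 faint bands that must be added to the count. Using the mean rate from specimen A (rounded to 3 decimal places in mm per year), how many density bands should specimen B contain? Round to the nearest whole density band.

283 density bands

Specimen A: true density band count = 416 − 17 + 3 = 402.
Specimen A: dividing by 2 density bands per year: 402 / 2 = 201 years.
A: Extension rate ≈ 1233.4 / 201 = 6.136 mm/year.
B spans 868.1 / 6.136 = 141.48 years; at 2 density bands per year that is 141.48 × 2 ≈ 283 density bands.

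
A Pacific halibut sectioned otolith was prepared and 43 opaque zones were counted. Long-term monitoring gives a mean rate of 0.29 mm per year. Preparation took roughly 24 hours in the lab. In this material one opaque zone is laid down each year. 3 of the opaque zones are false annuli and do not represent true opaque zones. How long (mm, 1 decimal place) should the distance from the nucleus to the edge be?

11.6 mm

Correcting the raw count gives 43 − 3 = 40 true opaque zones.
Length ≈ 0.29 × 40 = 11.6 mm.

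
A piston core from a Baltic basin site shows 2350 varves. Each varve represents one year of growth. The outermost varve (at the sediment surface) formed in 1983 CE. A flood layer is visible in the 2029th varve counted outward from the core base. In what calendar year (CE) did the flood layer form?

The flood layer sits at varve 2029 from the core base, so 2350 − 2029 = 321 varves formed after it.
Counting back 321 years from 1983 CE places the flood layer in 1983 − 321 = 1662 CE.

1662 CE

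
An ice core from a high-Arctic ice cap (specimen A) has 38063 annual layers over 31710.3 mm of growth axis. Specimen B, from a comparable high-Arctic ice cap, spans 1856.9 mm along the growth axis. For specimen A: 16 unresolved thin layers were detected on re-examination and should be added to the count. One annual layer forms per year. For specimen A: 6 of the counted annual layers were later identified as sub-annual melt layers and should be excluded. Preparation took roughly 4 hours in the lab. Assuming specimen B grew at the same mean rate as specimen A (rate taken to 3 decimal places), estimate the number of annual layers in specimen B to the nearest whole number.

2229 annual layers

Specimen A: true annual layer count = 38063 − 6 + 16 = 38073.
A: Mean rate = 31710.3 mm / 38073 years ≈ 0.833 mm/yr.
For B, 1856.9 / 0.833 = 2229.17 years ≈ 2229 annual layers.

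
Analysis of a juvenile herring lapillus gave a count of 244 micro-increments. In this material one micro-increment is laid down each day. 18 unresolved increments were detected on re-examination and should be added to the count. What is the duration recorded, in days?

262 days

Correcting the raw count gives 244 + 18 = 262 true micro-increments.
At one micro-increment per day, that is 262 days.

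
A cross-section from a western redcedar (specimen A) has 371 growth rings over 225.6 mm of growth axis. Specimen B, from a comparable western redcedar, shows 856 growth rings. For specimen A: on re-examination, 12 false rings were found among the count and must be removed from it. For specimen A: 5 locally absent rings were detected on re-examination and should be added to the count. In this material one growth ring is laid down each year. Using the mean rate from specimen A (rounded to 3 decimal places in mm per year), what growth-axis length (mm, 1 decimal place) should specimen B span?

Specimen A: after corrections the count is 371 − 12 + 5 = 364 growth rings.
A: Mean rate = 225.6 mm / 364 years ≈ 0.620 mm per year.
For B, 0.620 mm/year × 856 years = 530.7 mm.

530.7 mm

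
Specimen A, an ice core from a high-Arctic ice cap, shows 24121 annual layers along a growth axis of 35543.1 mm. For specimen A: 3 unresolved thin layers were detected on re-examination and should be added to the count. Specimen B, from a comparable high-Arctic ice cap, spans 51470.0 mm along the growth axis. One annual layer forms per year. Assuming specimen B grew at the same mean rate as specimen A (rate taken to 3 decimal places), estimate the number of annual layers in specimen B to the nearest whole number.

34942 annual layers

Specimen A: adjusted count: 24121 + 3 = 24124 annual layers.
A: 35543.1 mm over 24124 years gives 35543.1 / 24124 ≈ 1.473 mm/yr.
For B, 51470.0 / 1.473 = 34942.29 years ≈ 34942 annual layers.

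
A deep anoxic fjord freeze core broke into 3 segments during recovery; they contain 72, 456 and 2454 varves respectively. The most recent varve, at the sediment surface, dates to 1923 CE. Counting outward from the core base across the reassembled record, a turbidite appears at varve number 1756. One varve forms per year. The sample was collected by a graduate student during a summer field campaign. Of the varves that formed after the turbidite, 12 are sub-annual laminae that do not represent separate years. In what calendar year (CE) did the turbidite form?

Total varves = 72 + 456 + 2454 = 2982.
The turbidite sits at varve 1756 from the core base, so 2982 − 1756 = 1226 varves formed after it.
Removing the 12 false varves leaves 1226 − 12 = 1214 true varves beyond the turbidite.
1923 − 1214 = 709 CE.

709 CE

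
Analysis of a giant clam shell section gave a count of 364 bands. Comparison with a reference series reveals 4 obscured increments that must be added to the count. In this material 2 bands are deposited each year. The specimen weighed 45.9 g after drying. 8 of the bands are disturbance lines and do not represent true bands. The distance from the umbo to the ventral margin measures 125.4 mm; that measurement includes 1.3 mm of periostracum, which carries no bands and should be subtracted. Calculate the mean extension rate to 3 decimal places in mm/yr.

Correcting the raw count gives 364 − 8 + 4 = 360 true bands.
Dividing by 2 bands per year: 360 / 2 = 180 years.
The growth record spans 125.4 − 1.3 = 124.1 mm.
124.1 mm over 180 years gives 124.1 / 180 ≈ 0.689 mm/yr.

0.689 mm/yr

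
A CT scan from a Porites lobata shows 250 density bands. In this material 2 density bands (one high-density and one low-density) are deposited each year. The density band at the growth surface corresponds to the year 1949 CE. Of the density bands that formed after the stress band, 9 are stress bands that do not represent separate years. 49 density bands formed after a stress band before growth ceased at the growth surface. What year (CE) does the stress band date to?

1929 CE

49 density bands post-date the stress band.
Excluding 9 false density bands: 49 − 9 = 40.
Dividing by 2 density bands per year: 40 / 2 = 20 years.
The density band at the growth surface is 1949 CE, so the stress band dates to 1949 − 20 = 1929 CE.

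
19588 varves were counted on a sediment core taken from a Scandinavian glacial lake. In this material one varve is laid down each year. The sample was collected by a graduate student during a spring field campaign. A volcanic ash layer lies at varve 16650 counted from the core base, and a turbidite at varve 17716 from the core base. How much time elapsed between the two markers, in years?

The two markers are separated by 17716 − 16650 = 1066 varves.
That is 1066 years at one varve per year.

1066 years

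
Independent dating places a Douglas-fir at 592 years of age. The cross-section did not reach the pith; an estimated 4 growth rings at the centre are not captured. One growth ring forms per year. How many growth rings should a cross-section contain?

588 growth rings

Expected growth rings over 592 years: 592.
592 − 4 missed = 588 growth rings expected in the prepared section.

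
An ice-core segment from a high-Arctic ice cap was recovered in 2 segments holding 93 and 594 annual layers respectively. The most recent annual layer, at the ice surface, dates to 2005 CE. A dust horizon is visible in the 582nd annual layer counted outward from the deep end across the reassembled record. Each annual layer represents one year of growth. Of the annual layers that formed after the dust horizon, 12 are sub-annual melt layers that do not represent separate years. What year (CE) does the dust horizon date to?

1912 CE

Total annual layers = 93 + 594 = 687.
Between annual layer 582 and the ice surface there are 687 − 582 = 105 annual layers.
105 − 12 false = 93 true annual layers after the dust horizon.
2005 − 93 = 1912 CE.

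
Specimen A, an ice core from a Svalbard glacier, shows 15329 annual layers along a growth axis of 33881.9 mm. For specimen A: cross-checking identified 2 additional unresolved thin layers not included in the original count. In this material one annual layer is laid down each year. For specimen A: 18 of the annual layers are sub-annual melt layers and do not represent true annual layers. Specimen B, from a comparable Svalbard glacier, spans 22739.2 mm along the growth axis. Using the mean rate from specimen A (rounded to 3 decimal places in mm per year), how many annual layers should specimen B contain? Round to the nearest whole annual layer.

10275 annual layers

Specimen A: after corrections the count is 15329 − 18 + 2 = 15313 annual layers.
A: Mean rate = 33881.9 mm / 15313 years ≈ 2.213 mm per year.
Specimen B: 22739.2 mm / 2.213 mm per year = 10275.28 years ≈ 10275 annual layers.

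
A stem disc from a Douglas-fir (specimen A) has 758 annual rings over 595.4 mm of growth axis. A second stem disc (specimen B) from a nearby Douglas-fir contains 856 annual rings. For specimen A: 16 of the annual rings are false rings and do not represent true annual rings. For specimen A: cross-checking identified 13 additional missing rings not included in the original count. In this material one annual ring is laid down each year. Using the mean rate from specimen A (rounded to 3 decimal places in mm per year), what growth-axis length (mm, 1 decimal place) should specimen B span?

675.4 mm

Specimen A: correcting the raw count gives 758 − 16 + 13 = 755 true annual rings.
A: 595.4 mm over 755 years gives 595.4 / 755 ≈ 0.789 mm/yr.
Length of B = 0.789 × 856 = 675.4 mm.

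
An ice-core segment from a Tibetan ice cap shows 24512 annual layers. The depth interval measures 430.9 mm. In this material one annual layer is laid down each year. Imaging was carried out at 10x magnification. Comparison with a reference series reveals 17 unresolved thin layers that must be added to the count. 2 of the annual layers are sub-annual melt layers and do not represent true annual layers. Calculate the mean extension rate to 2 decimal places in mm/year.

Adjusted count: 24512 − 2 + 17 = 24527 annual layers.
Mean rate = 430.9 mm / 24527 years ≈ 0.02 mm/year.

0.02 mm/year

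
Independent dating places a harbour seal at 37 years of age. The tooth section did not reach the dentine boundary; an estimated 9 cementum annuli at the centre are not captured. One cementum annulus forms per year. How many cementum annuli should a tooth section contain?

At one cementum annulus per year, 37 years correspond to 37 cementum annuli.
37 − 9 missed = 28 cementum annuli expected in the prepared section.

28 cementum annuli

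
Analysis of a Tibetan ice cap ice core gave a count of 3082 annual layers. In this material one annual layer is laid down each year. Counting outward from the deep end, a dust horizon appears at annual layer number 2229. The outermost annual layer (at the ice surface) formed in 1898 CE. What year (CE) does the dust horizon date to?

1045 CE

Between annual layer 2229 and the ice surface there are 3082 − 2229 = 853 annual layers.
The annual layer at the ice surface is 1898 CE, so the dust horizon dates to 1898 − 853 = 1045 CE.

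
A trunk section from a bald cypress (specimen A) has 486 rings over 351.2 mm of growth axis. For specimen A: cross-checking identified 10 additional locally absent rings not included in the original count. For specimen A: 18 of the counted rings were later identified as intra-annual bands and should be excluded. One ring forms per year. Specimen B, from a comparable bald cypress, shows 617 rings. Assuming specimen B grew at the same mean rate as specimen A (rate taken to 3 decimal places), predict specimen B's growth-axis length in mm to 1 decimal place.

Specimen A: after corrections the count is 486 − 18 + 10 = 478 rings.
A: Extension rate ≈ 351.2 / 478 = 0.735 mm/year.
B's length ≈ 0.735 × 617 = 453.5 mm.

453.5 mm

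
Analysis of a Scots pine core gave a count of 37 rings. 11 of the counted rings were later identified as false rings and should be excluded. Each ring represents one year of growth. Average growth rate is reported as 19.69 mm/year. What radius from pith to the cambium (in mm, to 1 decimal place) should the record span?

After corrections the count is 37 − 11 = 26 rings.
Length ≈ 19.69 × 26 = 511.9 mm.

511.9 mm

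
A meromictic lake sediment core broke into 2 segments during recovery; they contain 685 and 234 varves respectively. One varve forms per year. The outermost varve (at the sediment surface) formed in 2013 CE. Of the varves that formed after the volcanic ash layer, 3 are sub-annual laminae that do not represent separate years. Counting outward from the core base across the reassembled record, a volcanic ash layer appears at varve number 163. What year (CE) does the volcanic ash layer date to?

Total varves = 685 + 234 = 919.
Between varve 163 and the sediment surface there are 919 − 163 = 756 varves.
Excluding 3 false varves: 756 − 3 = 753.
The varve at the sediment surface is 2013 CE, so the volcanic ash layer dates to 2013 − 753 = 1260 CE.

1260 CE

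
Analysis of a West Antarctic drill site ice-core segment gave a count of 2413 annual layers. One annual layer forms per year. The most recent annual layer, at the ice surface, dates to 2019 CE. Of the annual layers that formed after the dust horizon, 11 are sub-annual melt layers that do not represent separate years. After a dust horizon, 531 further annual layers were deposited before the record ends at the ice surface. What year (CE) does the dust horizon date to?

531 annual layers formed after the dust horizon.
Removing the 11 false annual layers leaves 531 − 11 = 520 true annual layers beyond the dust horizon.
2019 − 520 = 1499 CE.

1499 CE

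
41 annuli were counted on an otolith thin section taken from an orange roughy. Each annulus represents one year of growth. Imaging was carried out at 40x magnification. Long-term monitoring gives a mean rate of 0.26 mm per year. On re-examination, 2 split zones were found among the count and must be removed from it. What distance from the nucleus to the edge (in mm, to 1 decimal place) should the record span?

True annulus count = 41 − 2 = 39.
Length ≈ 0.26 × 39 = 10.1 mm.

10.1 mm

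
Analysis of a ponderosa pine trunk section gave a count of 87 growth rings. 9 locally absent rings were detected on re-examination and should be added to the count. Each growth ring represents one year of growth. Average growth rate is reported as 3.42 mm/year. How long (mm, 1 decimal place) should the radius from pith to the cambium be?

After corrections the count is 87 + 9 = 96 growth rings.
Predicted length = 3.42 mm/year × 96 years = 328.3 mm.

328.3 mm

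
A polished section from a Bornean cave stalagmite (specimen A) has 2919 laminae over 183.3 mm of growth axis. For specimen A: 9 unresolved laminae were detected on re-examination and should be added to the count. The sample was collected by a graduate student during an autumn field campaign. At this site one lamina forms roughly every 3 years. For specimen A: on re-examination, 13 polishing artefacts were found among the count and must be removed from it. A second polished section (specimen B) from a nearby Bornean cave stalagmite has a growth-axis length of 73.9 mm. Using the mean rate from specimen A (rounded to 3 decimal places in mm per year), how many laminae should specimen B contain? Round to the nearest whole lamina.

Specimen A: after corrections the count is 2919 − 13 + 9 = 2915 laminae.
Specimen A: multiplying by 3 years per lamina: 2915 × 3 = 8745 years.
A: 183.3 mm over 8745 years gives 183.3 / 8745 ≈ 0.021 mm/year.
Specimen B: 73.9 mm / 0.021 mm per year = 3519.05 years; at 3 years per lamina that is 3519.05 / 3 ≈ 1173 laminae.

1173 laminae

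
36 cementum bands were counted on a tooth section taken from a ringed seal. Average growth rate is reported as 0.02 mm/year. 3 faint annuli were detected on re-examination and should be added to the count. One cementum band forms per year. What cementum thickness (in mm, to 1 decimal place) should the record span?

After corrections the count is 36 + 3 = 39 cementum bands.
Predicted length = 0.02 mm/year × 39 years = 0.8 mm.

0.8 mm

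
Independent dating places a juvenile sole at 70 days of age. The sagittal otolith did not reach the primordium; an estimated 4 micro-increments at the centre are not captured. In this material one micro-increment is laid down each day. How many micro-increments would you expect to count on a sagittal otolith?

One micro-increment per day gives 70 micro-increments over 70 days.
Less the 4 uncaptured micro-increments: 70 − 4 = 66.

66 micro-increments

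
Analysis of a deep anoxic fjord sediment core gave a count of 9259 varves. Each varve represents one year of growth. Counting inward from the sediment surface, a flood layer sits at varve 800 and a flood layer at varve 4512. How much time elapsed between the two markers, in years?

3712 years

The two markers are separated by 4512 − 800 = 3712 varves.
That is 3712 years at one varve per year.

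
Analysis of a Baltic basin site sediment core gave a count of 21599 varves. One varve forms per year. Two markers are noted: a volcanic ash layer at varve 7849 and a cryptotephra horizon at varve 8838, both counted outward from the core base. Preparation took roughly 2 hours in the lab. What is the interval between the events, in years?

989 yr

8838 − 7849 = 989 varves lie between the two events.
One varve per year makes the interval 989 years.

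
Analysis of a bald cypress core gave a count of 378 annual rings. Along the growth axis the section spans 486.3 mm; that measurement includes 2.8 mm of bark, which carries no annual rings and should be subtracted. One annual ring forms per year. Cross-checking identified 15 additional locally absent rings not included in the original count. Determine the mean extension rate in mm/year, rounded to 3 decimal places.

Adjusted count: 378 + 15 = 393 annual rings.
Net length = 486.3 − 2.8 = 483.5 mm.
Extension rate ≈ 483.5 / 393 = 1.230 mm/year.

1.230 mm/year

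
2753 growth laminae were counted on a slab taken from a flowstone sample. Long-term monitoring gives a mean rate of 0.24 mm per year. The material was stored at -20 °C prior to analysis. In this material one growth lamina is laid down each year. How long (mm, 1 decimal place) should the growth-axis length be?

The record spans 2753 years at 0.24 mm per year.
2753 years at 0.24 mm/year gives 0.24 × 2753 = 660.7 mm.

660.7 mm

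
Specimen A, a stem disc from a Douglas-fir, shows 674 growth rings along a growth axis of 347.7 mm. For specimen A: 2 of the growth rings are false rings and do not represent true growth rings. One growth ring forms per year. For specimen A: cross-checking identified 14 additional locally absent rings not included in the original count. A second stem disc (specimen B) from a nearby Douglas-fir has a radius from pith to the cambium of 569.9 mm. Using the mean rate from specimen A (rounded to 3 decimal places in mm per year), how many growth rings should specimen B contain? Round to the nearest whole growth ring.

Specimen A: true growth ring count = 674 − 2 + 14 = 686.
A: Extension rate ≈ 347.7 / 686 = 0.507 mm per year.
Specimen B: 569.9 mm / 0.507 mm per year = 1124.06 years ≈ 1124 growth rings.

1124 growth rings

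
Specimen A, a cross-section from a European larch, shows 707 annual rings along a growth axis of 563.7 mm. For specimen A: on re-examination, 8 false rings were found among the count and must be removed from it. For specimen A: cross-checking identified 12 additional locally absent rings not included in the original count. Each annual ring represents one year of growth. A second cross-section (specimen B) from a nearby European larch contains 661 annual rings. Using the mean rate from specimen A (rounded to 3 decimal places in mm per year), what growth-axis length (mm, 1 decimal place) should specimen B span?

Specimen A: correcting the raw count gives 707 − 8 + 12 = 711 true annual rings.
A: Extension rate ≈ 563.7 / 711 = 0.793 mm/yr.
Length of B = 0.793 × 661 = 524.2 mm.

524.2 mm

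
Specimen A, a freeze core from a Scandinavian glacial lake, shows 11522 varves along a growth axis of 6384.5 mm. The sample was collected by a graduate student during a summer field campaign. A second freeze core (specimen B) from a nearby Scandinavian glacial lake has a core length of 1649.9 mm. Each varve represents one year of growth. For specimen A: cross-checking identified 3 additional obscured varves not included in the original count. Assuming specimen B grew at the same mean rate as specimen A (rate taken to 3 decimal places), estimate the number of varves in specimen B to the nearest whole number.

2978 varves

Specimen A: correcting the raw count gives 11522 + 3 = 11525 true varves.
A: Mean rate = 6384.5 mm / 11525 years ≈ 0.554 mm per year.
For B, 1649.9 / 0.554 = 2978.16 years ≈ 2978 varves.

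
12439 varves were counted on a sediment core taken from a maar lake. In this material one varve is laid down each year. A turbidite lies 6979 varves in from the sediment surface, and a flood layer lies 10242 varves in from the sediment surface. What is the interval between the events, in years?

10242 − 6979 = 3263 varves lie between the two events.
One varve per year makes the interval 3263 years.

3263 yr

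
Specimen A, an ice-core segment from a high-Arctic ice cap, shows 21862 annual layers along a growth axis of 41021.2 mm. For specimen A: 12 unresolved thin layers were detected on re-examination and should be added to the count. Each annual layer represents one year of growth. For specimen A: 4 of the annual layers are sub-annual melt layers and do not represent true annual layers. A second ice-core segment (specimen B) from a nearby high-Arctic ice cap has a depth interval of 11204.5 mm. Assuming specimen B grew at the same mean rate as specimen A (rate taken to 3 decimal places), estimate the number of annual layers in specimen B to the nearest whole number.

Specimen A: after corrections the count is 21862 − 4 + 12 = 21870 annual layers.
A: Mean rate = 41021.2 mm / 21870 years ≈ 1.876 mm/yr.
Specimen B: 11204.5 mm / 1.876 mm per year = 5972.55 years ≈ 5973 annual layers.

5973 annual layers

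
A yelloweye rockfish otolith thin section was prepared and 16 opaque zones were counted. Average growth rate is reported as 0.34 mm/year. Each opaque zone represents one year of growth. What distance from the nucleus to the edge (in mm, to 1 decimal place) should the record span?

5.4 mm

16 years of growth are recorded.
16 years at 0.34 mm/year gives 0.34 × 16 = 5.4 mm.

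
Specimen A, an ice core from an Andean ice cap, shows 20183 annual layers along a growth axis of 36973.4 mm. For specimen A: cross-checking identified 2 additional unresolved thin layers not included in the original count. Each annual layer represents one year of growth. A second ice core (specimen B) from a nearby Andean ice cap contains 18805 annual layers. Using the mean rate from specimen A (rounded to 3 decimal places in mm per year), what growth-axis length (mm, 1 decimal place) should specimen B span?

Specimen A: after corrections the count is 20183 + 2 = 20185 annual layers.
A: 36973.4 mm over 20185 years gives 36973.4 / 20185 ≈ 1.832 mm/yr.
B's length ≈ 1.832 × 18805 = 34450.8 mm.

34450.8 mm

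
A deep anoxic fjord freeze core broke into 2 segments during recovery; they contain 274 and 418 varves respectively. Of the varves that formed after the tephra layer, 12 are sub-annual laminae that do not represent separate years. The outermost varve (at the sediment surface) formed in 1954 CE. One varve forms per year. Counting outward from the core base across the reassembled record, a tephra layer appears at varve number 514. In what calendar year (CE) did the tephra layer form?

Total varves = 274 + 418 = 692.
The tephra layer sits at varve 514 from the core base, so 692 − 514 = 178 varves formed after it.
178 − 12 false = 166 true varves after the tephra layer.
1954 − 166 = 1788 CE.

1788 CE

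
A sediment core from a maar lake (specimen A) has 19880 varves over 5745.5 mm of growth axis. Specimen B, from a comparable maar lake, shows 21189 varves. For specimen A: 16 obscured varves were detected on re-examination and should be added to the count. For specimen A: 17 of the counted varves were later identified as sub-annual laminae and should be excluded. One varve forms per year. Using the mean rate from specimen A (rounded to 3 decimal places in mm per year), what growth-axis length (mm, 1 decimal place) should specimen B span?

Specimen A: adjusted count: 19880 − 17 + 16 = 19879 varves.
A: 5745.5 mm over 19879 years gives 5745.5 / 19879 ≈ 0.289 mm/yr.
For B, 0.289 mm/year × 21189 years = 6123.6 mm.

6123.6 mm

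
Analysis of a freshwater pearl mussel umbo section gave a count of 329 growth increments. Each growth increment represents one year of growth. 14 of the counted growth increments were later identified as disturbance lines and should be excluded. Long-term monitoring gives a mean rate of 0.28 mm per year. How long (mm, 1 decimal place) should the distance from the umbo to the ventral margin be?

Adjusted count: 329 − 14 = 315 growth increments.
Predicted length = 0.28 mm/year × 315 years = 88.2 mm.

88.2 mm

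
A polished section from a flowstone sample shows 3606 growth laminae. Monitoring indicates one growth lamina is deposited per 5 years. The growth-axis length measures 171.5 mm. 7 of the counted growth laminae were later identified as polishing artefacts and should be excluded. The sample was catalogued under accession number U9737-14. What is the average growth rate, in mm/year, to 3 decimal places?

0.010 mm/year

After corrections the count is 3606 − 7 = 3599 growth laminae.
3599 growth laminae at 5 years each span 3599 × 5 = 17995 years.
Mean rate = 171.5 mm / 17995 years ≈ 0.010 mm/year.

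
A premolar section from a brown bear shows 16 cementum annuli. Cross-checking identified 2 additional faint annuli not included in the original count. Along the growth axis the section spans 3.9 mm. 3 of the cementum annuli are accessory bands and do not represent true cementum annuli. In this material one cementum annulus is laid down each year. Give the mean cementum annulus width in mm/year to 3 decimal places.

0.260 mm/year

Adjusted count: 16 − 3 + 2 = 15 cementum annuli.
Extension rate ≈ 3.9 / 15 = 0.260 mm/year.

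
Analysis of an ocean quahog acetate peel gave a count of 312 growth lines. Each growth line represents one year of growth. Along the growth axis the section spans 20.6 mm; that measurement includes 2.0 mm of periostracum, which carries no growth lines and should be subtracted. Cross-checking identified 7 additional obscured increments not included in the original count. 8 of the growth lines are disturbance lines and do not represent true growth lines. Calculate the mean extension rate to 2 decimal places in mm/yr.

0.06 mm/yr

After corrections the count is 312 − 8 + 7 = 311 growth lines.
Net length = 20.6 − 2.0 = 18.6 mm.
Extension rate ≈ 18.6 / 311 = 0.06 mm/yr.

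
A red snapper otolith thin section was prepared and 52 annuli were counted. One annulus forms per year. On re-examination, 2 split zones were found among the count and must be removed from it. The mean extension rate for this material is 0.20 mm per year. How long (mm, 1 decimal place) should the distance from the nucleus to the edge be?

10.0 mm

True annulus count = 52 − 2 = 50.
50 years at 0.20 mm/year gives 0.20 × 50 = 10.0 mm.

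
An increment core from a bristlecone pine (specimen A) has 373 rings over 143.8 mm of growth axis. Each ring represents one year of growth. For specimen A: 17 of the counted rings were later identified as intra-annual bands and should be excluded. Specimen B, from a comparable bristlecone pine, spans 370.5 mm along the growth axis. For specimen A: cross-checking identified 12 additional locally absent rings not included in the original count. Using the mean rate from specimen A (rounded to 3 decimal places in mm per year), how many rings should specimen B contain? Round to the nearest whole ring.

948 rings

Specimen A: correcting the raw count gives 373 − 17 + 12 = 368 true rings.
A: Mean rate = 143.8 mm / 368 years ≈ 0.391 mm per year.
Specimen B: 370.5 mm / 0.391 mm per year = 947.57 years ≈ 948 rings.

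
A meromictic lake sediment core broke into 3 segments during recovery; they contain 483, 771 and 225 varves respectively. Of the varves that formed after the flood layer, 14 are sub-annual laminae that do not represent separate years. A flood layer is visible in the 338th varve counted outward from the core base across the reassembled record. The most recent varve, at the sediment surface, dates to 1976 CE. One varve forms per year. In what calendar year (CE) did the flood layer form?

Total varves = 483 + 771 + 225 = 1479.
The flood layer sits at varve 338 from the core base, so 1479 − 338 = 1141 varves formed after it.
Excluding 14 false varves: 1141 − 14 = 1127.
The varve at the sediment surface is 1976 CE, so the flood layer dates to 1976 − 1127 = 849 CE.

849 CE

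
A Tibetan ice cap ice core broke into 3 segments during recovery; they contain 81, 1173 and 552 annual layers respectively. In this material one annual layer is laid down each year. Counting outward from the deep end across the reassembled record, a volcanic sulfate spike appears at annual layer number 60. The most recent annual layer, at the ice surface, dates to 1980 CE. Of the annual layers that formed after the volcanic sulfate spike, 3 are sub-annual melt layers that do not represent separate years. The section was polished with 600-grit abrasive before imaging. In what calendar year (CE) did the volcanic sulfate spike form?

Total annual layers = 81 + 1173 + 552 = 1806.
The volcanic sulfate spike sits at annual layer 60 from the deep end, so 1806 − 60 = 1746 annual layers formed after it.
Removing the 3 false annual layers leaves 1746 − 3 = 1743 true annual layers beyond the volcanic sulfate spike.
The annual layer at the ice surface is 1980 CE, so the volcanic sulfate spike dates to 1980 − 1743 = 237 CE.

237 CE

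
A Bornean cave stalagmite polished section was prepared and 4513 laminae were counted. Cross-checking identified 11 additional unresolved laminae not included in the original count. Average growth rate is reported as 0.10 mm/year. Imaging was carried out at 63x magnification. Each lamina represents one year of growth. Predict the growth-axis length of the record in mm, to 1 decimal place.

After corrections the count is 4513 + 11 = 4524 laminae.
Length ≈ 0.10 × 4524 = 452.4 mm.

452.4 mm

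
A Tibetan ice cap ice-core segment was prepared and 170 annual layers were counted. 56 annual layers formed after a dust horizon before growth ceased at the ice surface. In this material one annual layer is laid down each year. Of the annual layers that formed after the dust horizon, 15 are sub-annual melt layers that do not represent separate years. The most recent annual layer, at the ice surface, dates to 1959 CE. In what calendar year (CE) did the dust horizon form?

1918 CE

56 annual layers formed after the dust horizon.
Removing the 15 false annual layers leaves 56 − 15 = 41 true annual layers beyond the dust horizon.
The annual layer at the ice surface is 1959 CE, so the dust horizon dates to 1959 − 41 = 1918 CE.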